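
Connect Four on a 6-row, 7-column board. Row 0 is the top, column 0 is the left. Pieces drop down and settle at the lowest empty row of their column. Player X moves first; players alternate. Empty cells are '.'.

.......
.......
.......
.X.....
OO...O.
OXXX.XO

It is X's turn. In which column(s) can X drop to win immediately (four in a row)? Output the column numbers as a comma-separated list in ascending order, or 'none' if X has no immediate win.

Answer: 4

Derivation:
col 0: drop X → no win
col 1: drop X → no win
col 2: drop X → no win
col 3: drop X → no win
col 4: drop X → WIN!
col 5: drop X → no win
col 6: drop X → no win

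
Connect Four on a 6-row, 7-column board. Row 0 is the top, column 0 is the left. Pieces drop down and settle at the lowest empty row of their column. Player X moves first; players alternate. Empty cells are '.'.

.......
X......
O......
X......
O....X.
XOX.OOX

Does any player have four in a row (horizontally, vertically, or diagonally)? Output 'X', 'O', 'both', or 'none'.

none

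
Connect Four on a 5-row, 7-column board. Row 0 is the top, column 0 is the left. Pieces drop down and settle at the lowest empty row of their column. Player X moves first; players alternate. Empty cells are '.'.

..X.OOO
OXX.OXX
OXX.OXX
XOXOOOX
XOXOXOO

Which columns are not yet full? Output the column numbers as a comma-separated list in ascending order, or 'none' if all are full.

Answer: 0,1,3

Derivation:
col 0: top cell = '.' → open
col 1: top cell = '.' → open
col 2: top cell = 'X' → FULL
col 3: top cell = '.' → open
col 4: top cell = 'O' → FULL
col 5: top cell = 'O' → FULL
col 6: top cell = 'O' → FULL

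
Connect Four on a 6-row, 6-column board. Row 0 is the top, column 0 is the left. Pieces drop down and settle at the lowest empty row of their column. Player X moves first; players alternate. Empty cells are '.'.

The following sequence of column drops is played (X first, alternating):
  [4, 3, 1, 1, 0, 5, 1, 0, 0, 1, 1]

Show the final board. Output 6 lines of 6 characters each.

Answer: ......
.X....
.O....
XX....
OO....
XX.OXO

Derivation:
Move 1: X drops in col 4, lands at row 5
Move 2: O drops in col 3, lands at row 5
Move 3: X drops in col 1, lands at row 5
Move 4: O drops in col 1, lands at row 4
Move 5: X drops in col 0, lands at row 5
Move 6: O drops in col 5, lands at row 5
Move 7: X drops in col 1, lands at row 3
Move 8: O drops in col 0, lands at row 4
Move 9: X drops in col 0, lands at row 3
Move 10: O drops in col 1, lands at row 2
Move 11: X drops in col 1, lands at row 1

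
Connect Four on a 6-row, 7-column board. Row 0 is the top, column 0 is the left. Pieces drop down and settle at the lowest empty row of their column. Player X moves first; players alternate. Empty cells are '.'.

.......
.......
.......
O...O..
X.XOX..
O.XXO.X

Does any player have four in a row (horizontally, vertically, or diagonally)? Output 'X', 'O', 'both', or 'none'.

none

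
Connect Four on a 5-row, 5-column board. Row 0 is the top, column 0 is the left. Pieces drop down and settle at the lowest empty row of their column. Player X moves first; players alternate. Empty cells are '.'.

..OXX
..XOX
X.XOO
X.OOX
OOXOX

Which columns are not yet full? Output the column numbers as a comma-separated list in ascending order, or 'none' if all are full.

col 0: top cell = '.' → open
col 1: top cell = '.' → open
col 2: top cell = 'O' → FULL
col 3: top cell = 'X' → FULL
col 4: top cell = 'X' → FULL

Answer: 0,1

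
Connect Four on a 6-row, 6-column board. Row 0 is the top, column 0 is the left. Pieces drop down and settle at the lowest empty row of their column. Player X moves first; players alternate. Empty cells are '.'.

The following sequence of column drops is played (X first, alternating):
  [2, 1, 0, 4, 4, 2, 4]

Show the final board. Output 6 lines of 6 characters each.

Move 1: X drops in col 2, lands at row 5
Move 2: O drops in col 1, lands at row 5
Move 3: X drops in col 0, lands at row 5
Move 4: O drops in col 4, lands at row 5
Move 5: X drops in col 4, lands at row 4
Move 6: O drops in col 2, lands at row 4
Move 7: X drops in col 4, lands at row 3

Answer: ......
......
......
....X.
..O.X.
XOX.O.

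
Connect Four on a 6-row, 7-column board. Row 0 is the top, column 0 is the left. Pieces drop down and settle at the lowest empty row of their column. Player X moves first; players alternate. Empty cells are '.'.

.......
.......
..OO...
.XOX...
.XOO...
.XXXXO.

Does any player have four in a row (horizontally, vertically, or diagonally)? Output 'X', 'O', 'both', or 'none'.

X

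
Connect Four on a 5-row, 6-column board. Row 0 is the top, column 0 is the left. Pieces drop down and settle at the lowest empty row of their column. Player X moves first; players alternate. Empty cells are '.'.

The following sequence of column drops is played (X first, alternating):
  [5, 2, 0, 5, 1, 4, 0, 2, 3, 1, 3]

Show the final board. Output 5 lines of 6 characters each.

Move 1: X drops in col 5, lands at row 4
Move 2: O drops in col 2, lands at row 4
Move 3: X drops in col 0, lands at row 4
Move 4: O drops in col 5, lands at row 3
Move 5: X drops in col 1, lands at row 4
Move 6: O drops in col 4, lands at row 4
Move 7: X drops in col 0, lands at row 3
Move 8: O drops in col 2, lands at row 3
Move 9: X drops in col 3, lands at row 4
Move 10: O drops in col 1, lands at row 3
Move 11: X drops in col 3, lands at row 3

Answer: ......
......
......
XOOX.O
XXOXOX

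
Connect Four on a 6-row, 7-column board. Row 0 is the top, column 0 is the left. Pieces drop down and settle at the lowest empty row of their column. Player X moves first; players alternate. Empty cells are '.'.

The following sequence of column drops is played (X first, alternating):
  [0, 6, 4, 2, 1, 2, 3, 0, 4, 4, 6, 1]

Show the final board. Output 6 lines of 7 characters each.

Answer: .......
.......
.......
....O..
OOO.X.X
XXOXX.O

Derivation:
Move 1: X drops in col 0, lands at row 5
Move 2: O drops in col 6, lands at row 5
Move 3: X drops in col 4, lands at row 5
Move 4: O drops in col 2, lands at row 5
Move 5: X drops in col 1, lands at row 5
Move 6: O drops in col 2, lands at row 4
Move 7: X drops in col 3, lands at row 5
Move 8: O drops in col 0, lands at row 4
Move 9: X drops in col 4, lands at row 4
Move 10: O drops in col 4, lands at row 3
Move 11: X drops in col 6, lands at row 4
Move 12: O drops in col 1, lands at row 4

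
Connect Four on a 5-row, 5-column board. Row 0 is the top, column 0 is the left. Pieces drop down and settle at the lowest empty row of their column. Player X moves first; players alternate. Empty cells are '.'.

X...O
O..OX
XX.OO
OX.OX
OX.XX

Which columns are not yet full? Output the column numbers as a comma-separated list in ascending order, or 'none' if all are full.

Answer: 1,2,3

Derivation:
col 0: top cell = 'X' → FULL
col 1: top cell = '.' → open
col 2: top cell = '.' → open
col 3: top cell = '.' → open
col 4: top cell = 'O' → FULL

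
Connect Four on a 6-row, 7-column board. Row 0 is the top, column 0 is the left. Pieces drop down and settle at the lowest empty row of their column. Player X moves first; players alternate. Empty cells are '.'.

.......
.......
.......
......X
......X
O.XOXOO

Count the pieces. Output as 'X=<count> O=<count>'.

X=4 O=4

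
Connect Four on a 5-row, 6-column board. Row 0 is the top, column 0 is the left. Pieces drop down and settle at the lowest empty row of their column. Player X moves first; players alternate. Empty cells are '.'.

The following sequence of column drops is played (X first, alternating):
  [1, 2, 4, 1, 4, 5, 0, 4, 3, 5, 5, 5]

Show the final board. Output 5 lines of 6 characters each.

Answer: ......
.....O
....OX
.O..XO
XXOXXO

Derivation:
Move 1: X drops in col 1, lands at row 4
Move 2: O drops in col 2, lands at row 4
Move 3: X drops in col 4, lands at row 4
Move 4: O drops in col 1, lands at row 3
Move 5: X drops in col 4, lands at row 3
Move 6: O drops in col 5, lands at row 4
Move 7: X drops in col 0, lands at row 4
Move 8: O drops in col 4, lands at row 2
Move 9: X drops in col 3, lands at row 4
Move 10: O drops in col 5, lands at row 3
Move 11: X drops in col 5, lands at row 2
Move 12: O drops in col 5, lands at row 1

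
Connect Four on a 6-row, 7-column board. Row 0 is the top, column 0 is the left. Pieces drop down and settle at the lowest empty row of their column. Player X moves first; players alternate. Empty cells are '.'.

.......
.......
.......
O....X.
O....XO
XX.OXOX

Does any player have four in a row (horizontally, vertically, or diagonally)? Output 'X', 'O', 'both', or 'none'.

none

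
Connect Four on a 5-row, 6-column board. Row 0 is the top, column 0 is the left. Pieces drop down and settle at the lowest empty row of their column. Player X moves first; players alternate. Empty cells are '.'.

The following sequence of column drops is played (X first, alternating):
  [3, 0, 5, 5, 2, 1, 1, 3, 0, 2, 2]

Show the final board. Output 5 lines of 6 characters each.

Move 1: X drops in col 3, lands at row 4
Move 2: O drops in col 0, lands at row 4
Move 3: X drops in col 5, lands at row 4
Move 4: O drops in col 5, lands at row 3
Move 5: X drops in col 2, lands at row 4
Move 6: O drops in col 1, lands at row 4
Move 7: X drops in col 1, lands at row 3
Move 8: O drops in col 3, lands at row 3
Move 9: X drops in col 0, lands at row 3
Move 10: O drops in col 2, lands at row 3
Move 11: X drops in col 2, lands at row 2

Answer: ......
......
..X...
XXOO.O
OOXX.X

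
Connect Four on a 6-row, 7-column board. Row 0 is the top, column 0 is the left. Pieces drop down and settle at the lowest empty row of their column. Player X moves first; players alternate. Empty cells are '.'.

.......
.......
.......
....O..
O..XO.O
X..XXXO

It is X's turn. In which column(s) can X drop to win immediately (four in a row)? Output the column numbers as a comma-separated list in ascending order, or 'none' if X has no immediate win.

Answer: 2

Derivation:
col 0: drop X → no win
col 1: drop X → no win
col 2: drop X → WIN!
col 3: drop X → no win
col 4: drop X → no win
col 5: drop X → no win
col 6: drop X → no win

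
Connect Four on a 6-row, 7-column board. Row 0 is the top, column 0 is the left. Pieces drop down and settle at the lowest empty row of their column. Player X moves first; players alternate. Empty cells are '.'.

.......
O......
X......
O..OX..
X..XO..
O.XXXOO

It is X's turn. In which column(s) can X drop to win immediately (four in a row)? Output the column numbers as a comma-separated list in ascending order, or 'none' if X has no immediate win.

Answer: 1

Derivation:
col 0: drop X → no win
col 1: drop X → WIN!
col 2: drop X → no win
col 3: drop X → no win
col 4: drop X → no win
col 5: drop X → no win
col 6: drop X → no win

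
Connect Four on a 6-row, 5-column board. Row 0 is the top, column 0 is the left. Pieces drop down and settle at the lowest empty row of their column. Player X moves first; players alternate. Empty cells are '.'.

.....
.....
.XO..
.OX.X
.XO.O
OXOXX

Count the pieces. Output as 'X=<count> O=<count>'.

X=7 O=6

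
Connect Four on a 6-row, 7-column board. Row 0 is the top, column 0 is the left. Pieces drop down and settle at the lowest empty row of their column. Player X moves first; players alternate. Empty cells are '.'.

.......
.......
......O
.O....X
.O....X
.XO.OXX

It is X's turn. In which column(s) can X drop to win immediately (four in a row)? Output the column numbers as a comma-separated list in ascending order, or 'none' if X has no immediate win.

col 0: drop X → no win
col 1: drop X → no win
col 2: drop X → no win
col 3: drop X → no win
col 4: drop X → no win
col 5: drop X → no win
col 6: drop X → no win

Answer: none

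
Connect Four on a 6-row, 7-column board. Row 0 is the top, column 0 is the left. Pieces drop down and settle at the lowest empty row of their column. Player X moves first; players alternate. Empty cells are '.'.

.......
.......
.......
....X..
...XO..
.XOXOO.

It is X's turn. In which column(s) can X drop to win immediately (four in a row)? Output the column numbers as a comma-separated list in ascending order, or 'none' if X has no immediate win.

col 0: drop X → no win
col 1: drop X → no win
col 2: drop X → no win
col 3: drop X → no win
col 4: drop X → no win
col 5: drop X → no win
col 6: drop X → no win

Answer: none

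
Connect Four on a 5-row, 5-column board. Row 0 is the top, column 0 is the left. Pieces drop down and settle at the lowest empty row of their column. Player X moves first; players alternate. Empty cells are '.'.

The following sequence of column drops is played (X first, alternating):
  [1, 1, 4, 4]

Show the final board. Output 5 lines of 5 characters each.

Move 1: X drops in col 1, lands at row 4
Move 2: O drops in col 1, lands at row 3
Move 3: X drops in col 4, lands at row 4
Move 4: O drops in col 4, lands at row 3

Answer: .....
.....
.....
.O..O
.X..X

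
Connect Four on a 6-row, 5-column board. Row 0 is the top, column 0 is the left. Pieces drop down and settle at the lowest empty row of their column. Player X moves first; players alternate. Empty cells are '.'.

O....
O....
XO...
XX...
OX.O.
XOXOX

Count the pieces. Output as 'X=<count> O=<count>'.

X=7 O=7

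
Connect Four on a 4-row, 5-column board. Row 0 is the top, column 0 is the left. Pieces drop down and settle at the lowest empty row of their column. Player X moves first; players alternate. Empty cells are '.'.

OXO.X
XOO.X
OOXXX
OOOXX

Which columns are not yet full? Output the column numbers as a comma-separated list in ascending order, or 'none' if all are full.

col 0: top cell = 'O' → FULL
col 1: top cell = 'X' → FULL
col 2: top cell = 'O' → FULL
col 3: top cell = '.' → open
col 4: top cell = 'X' → FULL

Answer: 3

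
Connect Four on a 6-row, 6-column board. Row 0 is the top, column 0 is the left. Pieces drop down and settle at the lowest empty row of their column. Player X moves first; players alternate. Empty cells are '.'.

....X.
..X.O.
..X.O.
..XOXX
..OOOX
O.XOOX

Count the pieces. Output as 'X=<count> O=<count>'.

X=9 O=9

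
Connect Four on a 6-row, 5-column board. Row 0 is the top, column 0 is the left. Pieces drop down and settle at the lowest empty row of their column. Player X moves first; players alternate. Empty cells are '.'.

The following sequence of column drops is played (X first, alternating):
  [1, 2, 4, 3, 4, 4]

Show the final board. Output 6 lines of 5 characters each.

Move 1: X drops in col 1, lands at row 5
Move 2: O drops in col 2, lands at row 5
Move 3: X drops in col 4, lands at row 5
Move 4: O drops in col 3, lands at row 5
Move 5: X drops in col 4, lands at row 4
Move 6: O drops in col 4, lands at row 3

Answer: .....
.....
.....
....O
....X
.XOOX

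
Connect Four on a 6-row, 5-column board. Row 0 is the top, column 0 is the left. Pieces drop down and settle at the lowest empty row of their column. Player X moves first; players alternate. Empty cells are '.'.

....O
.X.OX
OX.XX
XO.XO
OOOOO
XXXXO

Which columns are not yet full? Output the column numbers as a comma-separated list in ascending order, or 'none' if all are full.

Answer: 0,1,2,3

Derivation:
col 0: top cell = '.' → open
col 1: top cell = '.' → open
col 2: top cell = '.' → open
col 3: top cell = '.' → open
col 4: top cell = 'O' → FULL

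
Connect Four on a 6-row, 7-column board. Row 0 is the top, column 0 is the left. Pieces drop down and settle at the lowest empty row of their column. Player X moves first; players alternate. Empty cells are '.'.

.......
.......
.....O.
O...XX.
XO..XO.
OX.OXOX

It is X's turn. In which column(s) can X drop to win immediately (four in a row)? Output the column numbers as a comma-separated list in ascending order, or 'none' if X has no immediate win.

col 0: drop X → no win
col 1: drop X → no win
col 2: drop X → no win
col 3: drop X → no win
col 4: drop X → WIN!
col 5: drop X → no win
col 6: drop X → no win

Answer: 4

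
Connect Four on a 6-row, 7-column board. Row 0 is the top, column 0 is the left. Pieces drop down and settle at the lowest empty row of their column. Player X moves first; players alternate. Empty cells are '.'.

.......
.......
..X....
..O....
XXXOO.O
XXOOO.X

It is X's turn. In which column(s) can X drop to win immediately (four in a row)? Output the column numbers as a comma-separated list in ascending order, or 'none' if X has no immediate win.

Answer: none

Derivation:
col 0: drop X → no win
col 1: drop X → no win
col 2: drop X → no win
col 3: drop X → no win
col 4: drop X → no win
col 5: drop X → no win
col 6: drop X → no win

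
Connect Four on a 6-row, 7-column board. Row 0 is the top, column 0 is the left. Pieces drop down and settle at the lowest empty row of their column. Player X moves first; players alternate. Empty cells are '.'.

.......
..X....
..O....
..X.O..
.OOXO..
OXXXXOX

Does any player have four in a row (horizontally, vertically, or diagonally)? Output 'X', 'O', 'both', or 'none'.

X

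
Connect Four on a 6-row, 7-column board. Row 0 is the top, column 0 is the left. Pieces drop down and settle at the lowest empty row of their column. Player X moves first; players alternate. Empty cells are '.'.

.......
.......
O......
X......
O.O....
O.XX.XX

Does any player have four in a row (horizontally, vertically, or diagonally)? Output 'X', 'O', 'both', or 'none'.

none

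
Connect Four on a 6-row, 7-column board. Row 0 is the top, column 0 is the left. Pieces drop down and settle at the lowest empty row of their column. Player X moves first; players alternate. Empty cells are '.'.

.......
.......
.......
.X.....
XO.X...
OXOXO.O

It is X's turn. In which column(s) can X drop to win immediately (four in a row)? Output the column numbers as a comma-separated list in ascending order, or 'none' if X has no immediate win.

col 0: drop X → no win
col 1: drop X → no win
col 2: drop X → no win
col 3: drop X → no win
col 4: drop X → no win
col 5: drop X → no win
col 6: drop X → no win

Answer: none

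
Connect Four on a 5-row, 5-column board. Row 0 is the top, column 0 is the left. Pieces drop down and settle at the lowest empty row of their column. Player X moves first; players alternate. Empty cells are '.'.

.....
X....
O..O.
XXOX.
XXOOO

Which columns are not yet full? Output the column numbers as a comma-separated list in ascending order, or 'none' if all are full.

Answer: 0,1,2,3,4

Derivation:
col 0: top cell = '.' → open
col 1: top cell = '.' → open
col 2: top cell = '.' → open
col 3: top cell = '.' → open
col 4: top cell = '.' → open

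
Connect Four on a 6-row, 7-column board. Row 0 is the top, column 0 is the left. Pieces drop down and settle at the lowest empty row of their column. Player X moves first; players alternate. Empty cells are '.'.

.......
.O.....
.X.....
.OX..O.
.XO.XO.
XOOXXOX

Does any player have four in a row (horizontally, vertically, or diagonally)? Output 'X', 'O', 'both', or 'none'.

none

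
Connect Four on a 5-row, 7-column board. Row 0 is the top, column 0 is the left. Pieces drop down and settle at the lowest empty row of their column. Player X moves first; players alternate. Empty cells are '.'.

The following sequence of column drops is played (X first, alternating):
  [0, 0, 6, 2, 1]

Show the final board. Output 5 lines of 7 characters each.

Answer: .......
.......
.......
O......
XXO...X

Derivation:
Move 1: X drops in col 0, lands at row 4
Move 2: O drops in col 0, lands at row 3
Move 3: X drops in col 6, lands at row 4
Move 4: O drops in col 2, lands at row 4
Move 5: X drops in col 1, lands at row 4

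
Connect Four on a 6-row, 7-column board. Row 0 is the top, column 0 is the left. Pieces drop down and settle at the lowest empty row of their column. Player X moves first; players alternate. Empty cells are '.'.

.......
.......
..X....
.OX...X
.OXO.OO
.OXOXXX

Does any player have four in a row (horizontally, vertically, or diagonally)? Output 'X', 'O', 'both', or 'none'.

X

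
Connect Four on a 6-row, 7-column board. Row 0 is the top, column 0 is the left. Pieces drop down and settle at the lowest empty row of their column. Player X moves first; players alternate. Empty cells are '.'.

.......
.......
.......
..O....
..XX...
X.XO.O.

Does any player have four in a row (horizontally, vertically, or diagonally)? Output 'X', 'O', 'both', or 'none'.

none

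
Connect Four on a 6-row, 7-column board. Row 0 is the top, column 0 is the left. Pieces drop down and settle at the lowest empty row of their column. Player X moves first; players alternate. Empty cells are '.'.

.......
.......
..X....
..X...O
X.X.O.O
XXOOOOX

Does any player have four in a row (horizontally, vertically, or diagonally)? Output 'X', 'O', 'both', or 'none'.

O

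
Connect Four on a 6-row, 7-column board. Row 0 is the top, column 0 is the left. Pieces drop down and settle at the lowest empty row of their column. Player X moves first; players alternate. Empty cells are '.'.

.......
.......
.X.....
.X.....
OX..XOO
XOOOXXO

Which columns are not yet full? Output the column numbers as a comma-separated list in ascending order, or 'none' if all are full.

Answer: 0,1,2,3,4,5,6

Derivation:
col 0: top cell = '.' → open
col 1: top cell = '.' → open
col 2: top cell = '.' → open
col 3: top cell = '.' → open
col 4: top cell = '.' → open
col 5: top cell = '.' → open
col 6: top cell = '.' → open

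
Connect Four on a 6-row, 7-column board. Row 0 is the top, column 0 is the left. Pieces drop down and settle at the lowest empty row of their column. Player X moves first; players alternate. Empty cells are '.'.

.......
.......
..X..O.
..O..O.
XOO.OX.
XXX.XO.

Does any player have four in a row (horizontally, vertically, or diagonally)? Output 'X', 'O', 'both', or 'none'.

none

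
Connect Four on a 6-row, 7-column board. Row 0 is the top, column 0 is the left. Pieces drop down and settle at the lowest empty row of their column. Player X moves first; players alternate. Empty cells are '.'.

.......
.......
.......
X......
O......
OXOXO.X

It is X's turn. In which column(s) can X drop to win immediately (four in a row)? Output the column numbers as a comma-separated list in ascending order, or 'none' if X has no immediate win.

Answer: none

Derivation:
col 0: drop X → no win
col 1: drop X → no win
col 2: drop X → no win
col 3: drop X → no win
col 4: drop X → no win
col 5: drop X → no win
col 6: drop X → no win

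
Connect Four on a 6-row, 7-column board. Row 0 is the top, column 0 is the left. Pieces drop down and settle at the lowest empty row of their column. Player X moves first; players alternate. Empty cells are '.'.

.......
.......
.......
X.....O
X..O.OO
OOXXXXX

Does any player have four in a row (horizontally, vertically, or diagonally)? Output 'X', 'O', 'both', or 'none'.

X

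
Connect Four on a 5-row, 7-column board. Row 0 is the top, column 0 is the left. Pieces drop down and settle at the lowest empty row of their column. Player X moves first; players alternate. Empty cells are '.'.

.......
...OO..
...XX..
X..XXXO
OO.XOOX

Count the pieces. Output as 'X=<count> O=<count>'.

X=8 O=7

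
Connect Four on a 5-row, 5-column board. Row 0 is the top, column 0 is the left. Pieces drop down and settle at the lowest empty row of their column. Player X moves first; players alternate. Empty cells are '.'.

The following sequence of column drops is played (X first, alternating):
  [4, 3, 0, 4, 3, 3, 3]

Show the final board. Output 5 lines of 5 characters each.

Answer: .....
...X.
...O.
...XO
X..OX

Derivation:
Move 1: X drops in col 4, lands at row 4
Move 2: O drops in col 3, lands at row 4
Move 3: X drops in col 0, lands at row 4
Move 4: O drops in col 4, lands at row 3
Move 5: X drops in col 3, lands at row 3
Move 6: O drops in col 3, lands at row 2
Move 7: X drops in col 3, lands at row 1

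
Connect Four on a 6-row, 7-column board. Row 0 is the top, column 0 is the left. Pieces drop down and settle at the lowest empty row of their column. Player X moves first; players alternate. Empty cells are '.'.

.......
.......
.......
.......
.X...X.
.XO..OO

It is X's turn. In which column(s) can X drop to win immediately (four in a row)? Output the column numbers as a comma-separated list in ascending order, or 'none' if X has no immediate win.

Answer: none

Derivation:
col 0: drop X → no win
col 1: drop X → no win
col 2: drop X → no win
col 3: drop X → no win
col 4: drop X → no win
col 5: drop X → no win
col 6: drop X → no win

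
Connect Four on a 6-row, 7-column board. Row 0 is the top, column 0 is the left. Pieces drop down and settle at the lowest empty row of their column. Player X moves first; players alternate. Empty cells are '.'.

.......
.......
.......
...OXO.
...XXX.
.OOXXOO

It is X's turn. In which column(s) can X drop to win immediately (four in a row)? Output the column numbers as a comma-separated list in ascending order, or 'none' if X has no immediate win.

Answer: 2,4,6

Derivation:
col 0: drop X → no win
col 1: drop X → no win
col 2: drop X → WIN!
col 3: drop X → no win
col 4: drop X → WIN!
col 5: drop X → no win
col 6: drop X → WIN!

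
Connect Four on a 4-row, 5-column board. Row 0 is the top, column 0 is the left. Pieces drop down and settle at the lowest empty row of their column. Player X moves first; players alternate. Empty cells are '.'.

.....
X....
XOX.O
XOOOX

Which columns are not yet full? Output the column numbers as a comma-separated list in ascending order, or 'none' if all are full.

Answer: 0,1,2,3,4

Derivation:
col 0: top cell = '.' → open
col 1: top cell = '.' → open
col 2: top cell = '.' → open
col 3: top cell = '.' → open
col 4: top cell = '.' → open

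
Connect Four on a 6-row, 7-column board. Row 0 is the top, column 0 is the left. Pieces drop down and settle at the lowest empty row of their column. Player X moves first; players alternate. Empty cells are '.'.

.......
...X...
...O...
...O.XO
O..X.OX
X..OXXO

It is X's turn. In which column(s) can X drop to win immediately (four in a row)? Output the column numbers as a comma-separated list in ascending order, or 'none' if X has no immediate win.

col 0: drop X → no win
col 1: drop X → no win
col 2: drop X → no win
col 3: drop X → no win
col 4: drop X → no win
col 5: drop X → no win
col 6: drop X → no win

Answer: none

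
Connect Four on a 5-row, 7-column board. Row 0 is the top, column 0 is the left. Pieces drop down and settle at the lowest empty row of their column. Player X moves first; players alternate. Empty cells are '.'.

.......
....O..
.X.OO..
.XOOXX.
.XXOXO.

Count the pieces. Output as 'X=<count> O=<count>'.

X=7 O=7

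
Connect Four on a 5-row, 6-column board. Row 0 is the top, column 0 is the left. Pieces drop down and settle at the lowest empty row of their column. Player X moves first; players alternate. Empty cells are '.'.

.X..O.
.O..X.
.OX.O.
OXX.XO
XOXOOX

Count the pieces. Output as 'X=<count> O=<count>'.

X=9 O=9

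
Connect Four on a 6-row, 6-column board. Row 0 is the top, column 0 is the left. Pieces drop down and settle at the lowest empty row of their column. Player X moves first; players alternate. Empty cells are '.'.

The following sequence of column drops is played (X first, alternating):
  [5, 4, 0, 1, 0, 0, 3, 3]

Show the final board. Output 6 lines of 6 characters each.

Answer: ......
......
......
O.....
X..O..
XO.XOX

Derivation:
Move 1: X drops in col 5, lands at row 5
Move 2: O drops in col 4, lands at row 5
Move 3: X drops in col 0, lands at row 5
Move 4: O drops in col 1, lands at row 5
Move 5: X drops in col 0, lands at row 4
Move 6: O drops in col 0, lands at row 3
Move 7: X drops in col 3, lands at row 5
Move 8: O drops in col 3, lands at row 4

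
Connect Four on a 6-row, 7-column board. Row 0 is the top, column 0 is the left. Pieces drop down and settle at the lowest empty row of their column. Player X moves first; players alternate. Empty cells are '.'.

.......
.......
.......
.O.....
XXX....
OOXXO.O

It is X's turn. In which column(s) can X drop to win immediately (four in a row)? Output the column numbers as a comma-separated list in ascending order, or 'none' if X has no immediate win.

col 0: drop X → no win
col 1: drop X → no win
col 2: drop X → no win
col 3: drop X → WIN!
col 4: drop X → no win
col 5: drop X → no win
col 6: drop X → no win

Answer: 3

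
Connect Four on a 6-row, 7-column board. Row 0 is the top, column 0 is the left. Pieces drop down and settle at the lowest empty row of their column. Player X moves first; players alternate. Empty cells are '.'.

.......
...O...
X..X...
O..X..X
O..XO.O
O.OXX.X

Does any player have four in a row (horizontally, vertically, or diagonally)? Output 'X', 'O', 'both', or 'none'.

X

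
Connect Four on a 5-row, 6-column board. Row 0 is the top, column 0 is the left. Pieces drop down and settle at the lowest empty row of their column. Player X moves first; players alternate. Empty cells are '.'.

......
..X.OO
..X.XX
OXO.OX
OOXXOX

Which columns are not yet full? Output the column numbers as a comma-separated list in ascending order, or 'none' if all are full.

Answer: 0,1,2,3,4,5

Derivation:
col 0: top cell = '.' → open
col 1: top cell = '.' → open
col 2: top cell = '.' → open
col 3: top cell = '.' → open
col 4: top cell = '.' → open
col 5: top cell = '.' → open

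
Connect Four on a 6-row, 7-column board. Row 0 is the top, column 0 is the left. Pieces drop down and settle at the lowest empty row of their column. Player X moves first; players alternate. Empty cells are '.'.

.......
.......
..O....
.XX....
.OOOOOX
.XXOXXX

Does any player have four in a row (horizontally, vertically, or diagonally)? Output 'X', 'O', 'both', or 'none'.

O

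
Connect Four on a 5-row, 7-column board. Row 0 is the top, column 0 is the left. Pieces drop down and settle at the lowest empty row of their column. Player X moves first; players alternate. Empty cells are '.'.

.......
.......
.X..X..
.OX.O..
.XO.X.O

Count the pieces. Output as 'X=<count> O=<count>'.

X=5 O=4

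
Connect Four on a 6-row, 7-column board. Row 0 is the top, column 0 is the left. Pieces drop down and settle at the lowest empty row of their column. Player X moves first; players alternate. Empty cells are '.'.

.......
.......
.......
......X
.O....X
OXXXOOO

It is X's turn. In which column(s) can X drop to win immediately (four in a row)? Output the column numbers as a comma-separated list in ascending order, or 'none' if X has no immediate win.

Answer: none

Derivation:
col 0: drop X → no win
col 1: drop X → no win
col 2: drop X → no win
col 3: drop X → no win
col 4: drop X → no win
col 5: drop X → no win
col 6: drop X → no win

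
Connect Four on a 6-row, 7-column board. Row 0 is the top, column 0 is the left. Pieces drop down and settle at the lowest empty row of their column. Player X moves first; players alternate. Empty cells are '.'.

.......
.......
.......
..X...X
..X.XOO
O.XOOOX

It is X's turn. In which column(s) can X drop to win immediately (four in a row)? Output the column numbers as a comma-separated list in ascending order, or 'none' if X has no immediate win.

Answer: 2

Derivation:
col 0: drop X → no win
col 1: drop X → no win
col 2: drop X → WIN!
col 3: drop X → no win
col 4: drop X → no win
col 5: drop X → no win
col 6: drop X → no win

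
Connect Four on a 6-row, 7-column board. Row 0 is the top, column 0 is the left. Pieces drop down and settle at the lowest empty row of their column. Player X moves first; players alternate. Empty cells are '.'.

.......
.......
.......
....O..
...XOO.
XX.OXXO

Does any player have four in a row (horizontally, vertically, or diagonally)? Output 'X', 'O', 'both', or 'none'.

none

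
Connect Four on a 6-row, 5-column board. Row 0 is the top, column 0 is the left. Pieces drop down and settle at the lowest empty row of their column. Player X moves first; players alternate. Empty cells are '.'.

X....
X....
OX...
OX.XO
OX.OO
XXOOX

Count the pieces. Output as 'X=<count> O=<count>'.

X=9 O=8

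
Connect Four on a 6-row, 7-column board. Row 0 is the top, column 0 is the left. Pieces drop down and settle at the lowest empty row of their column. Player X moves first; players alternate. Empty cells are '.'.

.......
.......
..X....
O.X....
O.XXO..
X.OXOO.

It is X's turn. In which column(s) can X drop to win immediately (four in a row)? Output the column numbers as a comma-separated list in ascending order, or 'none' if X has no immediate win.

col 0: drop X → no win
col 1: drop X → no win
col 2: drop X → WIN!
col 3: drop X → no win
col 4: drop X → no win
col 5: drop X → no win
col 6: drop X → no win

Answer: 2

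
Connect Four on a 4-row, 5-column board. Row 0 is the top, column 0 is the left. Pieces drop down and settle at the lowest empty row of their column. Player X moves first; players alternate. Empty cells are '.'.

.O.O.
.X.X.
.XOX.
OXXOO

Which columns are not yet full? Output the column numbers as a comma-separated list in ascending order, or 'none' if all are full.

Answer: 0,2,4

Derivation:
col 0: top cell = '.' → open
col 1: top cell = 'O' → FULL
col 2: top cell = '.' → open
col 3: top cell = 'O' → FULL
col 4: top cell = '.' → open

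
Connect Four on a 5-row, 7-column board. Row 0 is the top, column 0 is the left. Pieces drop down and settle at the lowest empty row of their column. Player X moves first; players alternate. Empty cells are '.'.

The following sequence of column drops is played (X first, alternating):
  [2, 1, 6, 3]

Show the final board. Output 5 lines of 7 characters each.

Answer: .......
.......
.......
.......
.OXO..X

Derivation:
Move 1: X drops in col 2, lands at row 4
Move 2: O drops in col 1, lands at row 4
Move 3: X drops in col 6, lands at row 4
Move 4: O drops in col 3, lands at row 4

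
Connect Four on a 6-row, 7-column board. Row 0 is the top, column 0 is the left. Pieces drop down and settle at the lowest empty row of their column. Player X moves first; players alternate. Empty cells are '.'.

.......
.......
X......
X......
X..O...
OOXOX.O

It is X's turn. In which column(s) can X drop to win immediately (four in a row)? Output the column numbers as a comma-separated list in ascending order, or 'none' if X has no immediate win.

col 0: drop X → WIN!
col 1: drop X → no win
col 2: drop X → no win
col 3: drop X → no win
col 4: drop X → no win
col 5: drop X → no win
col 6: drop X → no win

Answer: 0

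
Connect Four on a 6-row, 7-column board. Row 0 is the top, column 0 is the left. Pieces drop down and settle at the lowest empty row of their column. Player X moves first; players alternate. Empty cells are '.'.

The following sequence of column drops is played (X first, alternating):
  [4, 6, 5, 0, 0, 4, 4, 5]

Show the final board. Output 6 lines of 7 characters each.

Move 1: X drops in col 4, lands at row 5
Move 2: O drops in col 6, lands at row 5
Move 3: X drops in col 5, lands at row 5
Move 4: O drops in col 0, lands at row 5
Move 5: X drops in col 0, lands at row 4
Move 6: O drops in col 4, lands at row 4
Move 7: X drops in col 4, lands at row 3
Move 8: O drops in col 5, lands at row 4

Answer: .......
.......
.......
....X..
X...OO.
O...XXO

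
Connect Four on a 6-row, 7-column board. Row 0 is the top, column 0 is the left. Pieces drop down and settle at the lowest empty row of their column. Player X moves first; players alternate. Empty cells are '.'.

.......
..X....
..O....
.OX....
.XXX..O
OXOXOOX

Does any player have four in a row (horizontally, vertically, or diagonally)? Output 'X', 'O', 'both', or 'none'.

none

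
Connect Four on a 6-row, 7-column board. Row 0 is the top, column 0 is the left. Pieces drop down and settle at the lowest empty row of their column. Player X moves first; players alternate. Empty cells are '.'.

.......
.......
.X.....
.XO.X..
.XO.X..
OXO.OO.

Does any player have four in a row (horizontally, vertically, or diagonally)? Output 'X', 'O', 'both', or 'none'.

X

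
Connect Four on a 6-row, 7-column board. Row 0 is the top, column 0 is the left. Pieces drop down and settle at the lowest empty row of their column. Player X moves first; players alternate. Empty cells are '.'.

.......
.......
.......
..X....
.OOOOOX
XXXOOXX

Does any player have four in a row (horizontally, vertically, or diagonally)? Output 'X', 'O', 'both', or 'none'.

O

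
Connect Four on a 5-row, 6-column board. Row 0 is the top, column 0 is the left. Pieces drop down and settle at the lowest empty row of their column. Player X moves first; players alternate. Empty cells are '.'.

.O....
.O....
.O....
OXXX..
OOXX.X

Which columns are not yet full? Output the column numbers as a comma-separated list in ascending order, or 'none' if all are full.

col 0: top cell = '.' → open
col 1: top cell = 'O' → FULL
col 2: top cell = '.' → open
col 3: top cell = '.' → open
col 4: top cell = '.' → open
col 5: top cell = '.' → open

Answer: 0,2,3,4,5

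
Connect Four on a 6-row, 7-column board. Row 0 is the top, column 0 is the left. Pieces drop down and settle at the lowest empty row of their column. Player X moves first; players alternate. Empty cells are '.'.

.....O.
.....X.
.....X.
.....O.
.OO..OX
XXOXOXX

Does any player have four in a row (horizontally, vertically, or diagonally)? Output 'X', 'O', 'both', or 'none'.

none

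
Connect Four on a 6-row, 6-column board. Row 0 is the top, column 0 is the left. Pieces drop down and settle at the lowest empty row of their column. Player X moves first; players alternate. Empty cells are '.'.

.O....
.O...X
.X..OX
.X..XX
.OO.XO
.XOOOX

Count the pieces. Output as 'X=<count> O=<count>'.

X=9 O=9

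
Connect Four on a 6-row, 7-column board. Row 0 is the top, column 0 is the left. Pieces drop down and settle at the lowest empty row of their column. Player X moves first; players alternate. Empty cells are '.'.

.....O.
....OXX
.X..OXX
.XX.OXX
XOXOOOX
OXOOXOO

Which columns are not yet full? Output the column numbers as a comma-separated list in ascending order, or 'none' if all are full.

col 0: top cell = '.' → open
col 1: top cell = '.' → open
col 2: top cell = '.' → open
col 3: top cell = '.' → open
col 4: top cell = '.' → open
col 5: top cell = 'O' → FULL
col 6: top cell = '.' → open

Answer: 0,1,2,3,4,6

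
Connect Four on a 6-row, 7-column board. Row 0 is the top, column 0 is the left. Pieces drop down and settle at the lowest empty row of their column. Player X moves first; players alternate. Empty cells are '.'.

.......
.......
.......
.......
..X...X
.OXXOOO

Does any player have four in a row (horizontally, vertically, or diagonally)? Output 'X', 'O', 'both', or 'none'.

none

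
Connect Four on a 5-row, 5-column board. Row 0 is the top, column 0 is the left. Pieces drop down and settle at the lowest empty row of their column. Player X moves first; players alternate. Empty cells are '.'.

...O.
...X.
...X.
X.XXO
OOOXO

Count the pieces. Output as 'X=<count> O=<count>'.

X=6 O=6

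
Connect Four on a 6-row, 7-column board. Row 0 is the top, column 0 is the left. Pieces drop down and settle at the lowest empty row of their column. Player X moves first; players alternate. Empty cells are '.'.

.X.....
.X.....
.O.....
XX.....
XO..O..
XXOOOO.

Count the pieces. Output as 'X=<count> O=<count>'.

X=7 O=7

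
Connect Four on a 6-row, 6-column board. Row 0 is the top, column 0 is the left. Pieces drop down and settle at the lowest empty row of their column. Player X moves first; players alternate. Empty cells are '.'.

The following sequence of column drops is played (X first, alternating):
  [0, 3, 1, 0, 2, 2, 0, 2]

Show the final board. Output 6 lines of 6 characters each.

Move 1: X drops in col 0, lands at row 5
Move 2: O drops in col 3, lands at row 5
Move 3: X drops in col 1, lands at row 5
Move 4: O drops in col 0, lands at row 4
Move 5: X drops in col 2, lands at row 5
Move 6: O drops in col 2, lands at row 4
Move 7: X drops in col 0, lands at row 3
Move 8: O drops in col 2, lands at row 3

Answer: ......
......
......
X.O...
O.O...
XXXO..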